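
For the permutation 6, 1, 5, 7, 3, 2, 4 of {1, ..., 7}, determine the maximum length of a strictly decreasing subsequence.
4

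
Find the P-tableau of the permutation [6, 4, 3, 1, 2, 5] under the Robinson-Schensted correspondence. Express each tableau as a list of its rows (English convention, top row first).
P = [[1, 2, 5], [3], [4], [6]]

Insert 6: appended to row 1. P = [[6]].
Insert 4: 4 bumps 6 from row 1; 6 starts row 2. P = [[4], [6]].
Insert 3: 3 bumps 4 from row 1; 4 bumps 6 from row 2; 6 starts row 3. P = [[3], [4], [6]].
Insert 1: 1 bumps 3 from row 1; 3 bumps 4 from row 2; 4 bumps 6 from row 3; 6 starts row 4. P = [[1], [3], [4], [6]].
Insert 2: appended to row 1. P = [[1, 2], [3], [4], [6]].
Insert 5: appended to row 1. P = [[1, 2, 5], [3], [4], [6]].

So P = [[1, 2, 5], [3], [4], [6]].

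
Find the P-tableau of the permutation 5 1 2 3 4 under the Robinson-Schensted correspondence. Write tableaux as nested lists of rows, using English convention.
P = [[1, 2, 3, 4], [5]]

Insert 5: appended to row 1. P = [[5]].
Insert 1: 1 bumps 5 from row 1; 5 starts row 2. P = [[1], [5]].
Insert 2: appended to row 1. P = [[1, 2], [5]].
Insert 3: appended to row 1. P = [[1, 2, 3], [5]].
Insert 4: appended to row 1. P = [[1, 2, 3, 4], [5]].

So P = [[1, 2, 3, 4], [5]].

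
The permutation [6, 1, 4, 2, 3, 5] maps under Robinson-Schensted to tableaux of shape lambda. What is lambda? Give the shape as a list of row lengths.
[4, 1, 1]

Row-insert each entry into an empty tableau.

After inserting 6: P = [[6]].
After inserting 1: P = [[1], [6]].
After inserting 4: P = [[1, 4], [6]].
After inserting 2: P = [[1, 2], [4], [6]].
After inserting 3: P = [[1, 2, 3], [4], [6]].
After inserting 5: P = [[1, 2, 3, 5], [4], [6]].

The final insertion tableau P = [[1, 2, 3, 5], [4], [6]] has shape [4, 1, 1].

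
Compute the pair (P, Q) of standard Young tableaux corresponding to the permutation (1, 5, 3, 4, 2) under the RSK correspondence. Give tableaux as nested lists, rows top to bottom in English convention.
P = [[1, 2, 4], [3], [5]], Q = [[1, 2, 4], [3], [5]]

Insert each entry of the permutation into P by Schensted row insertion, recording in Q the position of each new cell.

Insert 1: appended to row 1. P = [[1]].
Insert 5: appended to row 1. P = [[1, 5]].
Insert 3: 3 bumps 5 from row 1; 5 starts row 2. P = [[1, 3], [5]].
Insert 4: appended to row 1. P = [[1, 3, 4], [5]].
Insert 2: 2 bumps 3 from row 1; 3 bumps 5 from row 2; 5 starts row 3. P = [[1, 2, 4], [3], [5]].

So P = [[1, 2, 4], [3], [5]], Q = [[1, 2, 4], [3], [5]].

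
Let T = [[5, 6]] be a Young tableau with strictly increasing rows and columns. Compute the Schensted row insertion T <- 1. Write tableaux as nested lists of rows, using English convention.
In row 1, 1 replaces 5 (the leftmost entry greater than 1); 5 is bumped to row 2. 5 starts a new row 2. The new tableau is [[1, 6], [5]].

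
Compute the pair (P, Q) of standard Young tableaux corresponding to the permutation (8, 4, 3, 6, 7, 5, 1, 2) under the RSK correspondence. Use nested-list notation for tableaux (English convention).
P = [[1, 2, 7], [3, 5], [4, 6], [8]], Q = [[1, 4, 5], [2, 6], [3, 8], [7]]

Insert each entry of the permutation into P by Schensted row insertion, recording in Q the position of each new cell.

Insert 8: appended to row 1. P = [[8]].
Insert 4: 4 bumps 8 from row 1; 8 starts row 2. P = [[4], [8]].
Insert 3: 3 bumps 4 from row 1; 4 bumps 8 from row 2; 8 starts row 3. P = [[3], [4], [8]].
Insert 6: appended to row 1. P = [[3, 6], [4], [8]].
Insert 7: appended to row 1. P = [[3, 6, 7], [4], [8]].
Insert 5: 5 bumps 6 from row 1; 6 appends to row 2. P = [[3, 5, 7], [4, 6], [8]].
Insert 1: 1 bumps 3 from row 1; 3 bumps 4 from row 2; 4 bumps 8 from row 3; 8 starts row 4. P = [[1, 5, 7], [3, 6], [4], [8]].
Insert 2: 2 bumps 5 from row 1; 5 bumps 6 from row 2; 6 appends to row 3. P = [[1, 2, 7], [3, 5], [4, 6], [8]].

So P = [[1, 2, 7], [3, 5], [4, 6], [8]], Q = [[1, 4, 5], [2, 6], [3, 8], [7]].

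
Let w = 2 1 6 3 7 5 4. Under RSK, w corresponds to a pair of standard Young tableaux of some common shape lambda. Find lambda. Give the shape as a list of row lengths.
RSK row insertion gives P = [[1, 3, 4], [2, 5, 7], [6]], which has shape [3, 3, 1].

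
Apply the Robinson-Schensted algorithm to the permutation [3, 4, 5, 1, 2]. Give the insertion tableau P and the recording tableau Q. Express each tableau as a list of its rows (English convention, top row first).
Insert each entry of the permutation into P by Schensted row insertion, recording in Q the position of each new cell.

Insert 3: appended to row 1. P = [[3]].
Insert 4: appended to row 1. P = [[3, 4]].
Insert 5: appended to row 1. P = [[3, 4, 5]].
Insert 1: 1 bumps 3 from row 1; 3 starts row 2. P = [[1, 4, 5], [3]].
Insert 2: 2 bumps 4 from row 1; 4 appends to row 2. P = [[1, 2, 5], [3, 4]].

So P = [[1, 2, 5], [3, 4]], Q = [[1, 2, 3], [4, 5]].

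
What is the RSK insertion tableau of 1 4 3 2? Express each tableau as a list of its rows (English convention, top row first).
P = [[1, 2], [3], [4]]

Insert 1: appended to row 1. P = [[1]].
Insert 4: appended to row 1. P = [[1, 4]].
Insert 3: 3 bumps 4 from row 1; 4 starts row 2. P = [[1, 3], [4]].
Insert 2: 2 bumps 3 from row 1; 3 bumps 4 from row 2; 4 starts row 3. P = [[1, 2], [3], [4]].

So P = [[1, 2], [3], [4]].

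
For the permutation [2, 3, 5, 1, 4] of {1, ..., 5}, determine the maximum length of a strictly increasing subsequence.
3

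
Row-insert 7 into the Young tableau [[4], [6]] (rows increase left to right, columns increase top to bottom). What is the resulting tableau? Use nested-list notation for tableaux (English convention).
[[4, 7], [6]]

7 is larger than every entry of row 1, so it is appended to row 1. The new tableau is [[4, 7], [6]].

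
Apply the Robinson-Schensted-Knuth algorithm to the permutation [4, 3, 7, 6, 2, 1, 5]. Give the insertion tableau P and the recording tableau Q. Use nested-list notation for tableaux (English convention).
P = [[1, 5], [2, 6], [3, 7], [4]], Q = [[1, 3], [2, 4], [5, 7], [6]]

Insert each entry of the permutation into P by Schensted row insertion, recording in Q the position of each new cell.

Insert 4: appended to row 1. P = [[4]], Q = [[1]].
Insert 3: 3 bumps 4 from row 1; 4 starts row 2. P = [[3], [4]], Q = [[1], [2]].
Insert 7: appended to row 1. P = [[3, 7], [4]], Q = [[1, 3], [2]].
Insert 6: 6 bumps 7 from row 1; 7 appends to row 2. P = [[3, 6], [4, 7]], Q = [[1, 3], [2, 4]].
Insert 2: 2 bumps 3 from row 1; 3 bumps 4 from row 2; 4 starts row 3. P = [[2, 6], [3, 7], [4]], Q = [[1, 3], [2, 4], [5]].
Insert 1: 1 bumps 2 from row 1; 2 bumps 3 from row 2; 3 bumps 4 from row 3; 4 starts row 4. P = [[1, 6], [2, 7], [3], [4]], Q = [[1, 3], [2, 4], [5], [6]].
Insert 5: 5 bumps 6 from row 1; 6 bumps 7 from row 2; 7 appends to row 3. P = [[1, 5], [2, 6], [3, 7], [4]], Q = [[1, 3], [2, 4], [5, 7], [6]].

So P = [[1, 5], [2, 6], [3, 7], [4]], Q = [[1, 3], [2, 4], [5, 7], [6]].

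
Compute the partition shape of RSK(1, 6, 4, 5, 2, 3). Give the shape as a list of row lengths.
RSK row insertion gives P = [[1, 2, 3], [4, 5], [6]], which has shape [3, 2, 1].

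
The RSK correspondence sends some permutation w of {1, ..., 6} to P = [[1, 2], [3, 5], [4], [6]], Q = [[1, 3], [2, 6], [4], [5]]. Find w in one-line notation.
6 4 5 3 1 2

Reverse the RSK construction: for i from n down to 1, find the cell of Q containing i, remove the entry at that cell from P, and reverse-bump it up through P; the value ejected from row 1 is w(i).

Step i=6: Q has 6 at row 2, column 2; remove 5 from row 2 of P and reverse-bump: 5 enters row 1 and ejects 2. So w(6) = 2. P is now [[1, 5], [3], [4], [6]].
Step i=5: Q has 5 at row 4, column 1; remove 6 from row 4 of P and reverse-bump: 6 enters row 3 and ejects 4; 4 enters row 2 and ejects 3; 3 enters row 1 and ejects 1. So w(5) = 1. P is now [[3, 5], [4], [6]].
Step i=4: Q has 4 at row 3, column 1; remove 6 from row 3 of P and reverse-bump: 6 enters row 2 and ejects 4; 4 enters row 1 and ejects 3. So w(4) = 3. P is now [[4, 5], [6]].
Step i=3: Q has 3 at row 1, column 2; remove that cell from P, ejecting 5. So w(3) = 5. P is now [[4], [6]].
Step i=2: Q has 2 at row 2, column 1; remove 6 from row 2 of P and reverse-bump: 6 enters row 1 and ejects 4. So w(2) = 4. P is now [[6]].
Step i=1: Q has 1 at row 1, column 1; remove that cell from P, ejecting 6. So w(1) = 6. P is now [].

So w = 6 4 5 3 1 2.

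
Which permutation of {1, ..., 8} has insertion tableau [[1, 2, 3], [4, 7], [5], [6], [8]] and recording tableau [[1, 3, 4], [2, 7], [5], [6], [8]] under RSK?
8 1 6 7 5 2 4 3

Reverse RSK: for i = n, n-1, ..., 1, locate i in Q, remove the corresponding corner cell from P, and reverse-bump its entry up through P; the value ejected from row 1 is w(i).

So w = 8 1 6 7 5 2 4 3.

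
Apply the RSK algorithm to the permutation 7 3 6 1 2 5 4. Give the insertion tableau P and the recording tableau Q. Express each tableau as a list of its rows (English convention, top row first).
Insert each entry of the permutation into P by Schensted row insertion, recording in Q the position of each new cell.

After inserting 7: P = [[7]].
After inserting 3: P = [[3], [7]].
After inserting 6: P = [[3, 6], [7]].
After inserting 1: P = [[1, 6], [3], [7]].
After inserting 2: P = [[1, 2], [3, 6], [7]].
After inserting 5: P = [[1, 2, 5], [3, 6], [7]].
After inserting 4: P = [[1, 2, 4], [3, 5], [6], [7]].

So P = [[1, 2, 4], [3, 5], [6], [7]], Q = [[1, 3, 6], [2, 5], [4], [7]].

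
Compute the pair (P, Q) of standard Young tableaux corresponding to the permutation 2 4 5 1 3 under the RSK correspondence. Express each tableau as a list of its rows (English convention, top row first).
Insert each entry of the permutation into P by Schensted row insertion, recording in Q the position of each new cell.

Insert 2: appended to row 1. P = [[2]].
Insert 4: appended to row 1. P = [[2, 4]].
Insert 5: appended to row 1. P = [[2, 4, 5]].
Insert 1: 1 bumps 2 from row 1; 2 starts row 2. P = [[1, 4, 5], [2]].
Insert 3: 3 bumps 4 from row 1; 4 appends to row 2. P = [[1, 3, 5], [2, 4]].

So P = [[1, 3, 5], [2, 4]], Q = [[1, 2, 3], [4, 5]].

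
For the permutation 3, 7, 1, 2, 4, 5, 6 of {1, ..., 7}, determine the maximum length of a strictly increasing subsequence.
5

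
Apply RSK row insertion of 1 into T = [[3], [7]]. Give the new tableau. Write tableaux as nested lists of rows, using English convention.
In row 1, 1 replaces 3 (the leftmost entry greater than 1); 3 is bumped to row 2. In row 2, 3 replaces 7 (the leftmost entry greater than 3); 7 is bumped to row 3. 7 starts a new row 3. The new tableau is [[1], [3], [7]].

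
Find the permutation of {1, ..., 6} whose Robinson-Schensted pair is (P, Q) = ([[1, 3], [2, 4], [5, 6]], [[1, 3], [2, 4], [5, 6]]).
Reverse the RSK construction: for i from n down to 1, find the cell of Q containing i, remove the entry at that cell from P, and reverse-bump it up through P; the value ejected from row 1 is w(i).

Step i=6: Q has 6 at row 3, column 2; remove 6 from row 3 of P and reverse-bump: 6 enters row 2 and ejects 4; 4 enters row 1 and ejects 3. So w(6) = 3. P is now [[1, 4], [2, 6], [5]].
Step i=5: Q has 5 at row 3, column 1; remove 5 from row 3 of P and reverse-bump: 5 enters row 2 and ejects 2; 2 enters row 1 and ejects 1. So w(5) = 1. P is now [[2, 4], [5, 6]].
Step i=4: Q has 4 at row 2, column 2; remove 6 from row 2 of P and reverse-bump: 6 enters row 1 and ejects 4. So w(4) = 4. P is now [[2, 6], [5]].
Step i=3: Q has 3 at row 1, column 2; remove that cell from P, ejecting 6. So w(3) = 6. P is now [[2], [5]].
Step i=2: Q has 2 at row 2, column 1; remove 5 from row 2 of P and reverse-bump: 5 enters row 1 and ejects 2. So w(2) = 2. P is now [[5]].
Step i=1: Q has 1 at row 1, column 1; remove that cell from P, ejecting 5. So w(1) = 5. P is now [].

So w = 5 2 6 4 1 3.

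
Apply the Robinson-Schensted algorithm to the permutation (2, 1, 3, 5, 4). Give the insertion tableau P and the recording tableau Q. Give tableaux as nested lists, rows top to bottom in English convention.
P = [[1, 3, 4], [2, 5]], Q = [[1, 3, 4], [2, 5]]

Insert each entry of the permutation into P by Schensted row insertion, recording in Q the position of each new cell.

After inserting 2: P = [[2]].
After inserting 1: P = [[1], [2]].
After inserting 3: P = [[1, 3], [2]].
After inserting 5: P = [[1, 3, 5], [2]].
After inserting 4: P = [[1, 3, 4], [2, 5]].

So P = [[1, 3, 4], [2, 5]], Q = [[1, 3, 4], [2, 5]].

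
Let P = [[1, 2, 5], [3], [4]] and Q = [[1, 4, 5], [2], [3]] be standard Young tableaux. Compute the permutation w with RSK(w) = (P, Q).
Reverse the RSK construction: for i from n down to 1, find the cell of Q containing i, remove the entry at that cell from P, and reverse-bump it up through P; the value ejected from row 1 is w(i).

Step i=5: Q has 5 at row 1, column 3; remove that cell from P, ejecting 5. So w(5) = 5. P is now [[1, 2], [3], [4]].
Step i=4: Q has 4 at row 1, column 2; remove that cell from P, ejecting 2. So w(4) = 2. P is now [[1], [3], [4]].
Step i=3: Q has 3 at row 3, column 1; remove 4 from row 3 of P and reverse-bump: 4 enters row 2 and ejects 3; 3 enters row 1 and ejects 1. So w(3) = 1. P is now [[3], [4]].
Step i=2: Q has 2 at row 2, column 1; remove 4 from row 2 of P and reverse-bump: 4 enters row 1 and ejects 3. So w(2) = 3. P is now [[4]].
Step i=1: Q has 1 at row 1, column 1; remove that cell from P, ejecting 4. So w(1) = 4. P is now [].

So w = 4 3 1 2 5.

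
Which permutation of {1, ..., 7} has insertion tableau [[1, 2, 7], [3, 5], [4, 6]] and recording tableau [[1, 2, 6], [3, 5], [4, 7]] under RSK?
Reverse RSK: for i = n, n-1, ..., 1, locate i in Q, remove the corresponding corner cell from P, and reverse-bump its entry up through P; the value ejected from row 1 is w(i).

So w = 4 6 3 1 5 7 2.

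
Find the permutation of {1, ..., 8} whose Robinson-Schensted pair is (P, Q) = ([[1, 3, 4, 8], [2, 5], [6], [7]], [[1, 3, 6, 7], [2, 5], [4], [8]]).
7 2 6 1 3 5 8 4

Reverse RSK: for i = n, n-1, ..., 1, locate i in Q, remove the corresponding corner cell from P, and reverse-bump its entry up through P; the value ejected from row 1 is w(i).

So w = 7 2 6 1 3 5 8 4.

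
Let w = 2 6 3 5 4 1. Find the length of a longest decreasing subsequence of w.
4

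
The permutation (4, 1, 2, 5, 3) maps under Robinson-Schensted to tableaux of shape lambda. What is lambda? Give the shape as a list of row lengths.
[3, 2]

Row-insert each entry into an empty tableau.

After inserting 4: P = [[4]].
After inserting 1: P = [[1], [4]].
After inserting 2: P = [[1, 2], [4]].
After inserting 5: P = [[1, 2, 5], [4]].
After inserting 3: P = [[1, 2, 3], [4, 5]].

The final insertion tableau P = [[1, 2, 3], [4, 5]] has shape [3, 2].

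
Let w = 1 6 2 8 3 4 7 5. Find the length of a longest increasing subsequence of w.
5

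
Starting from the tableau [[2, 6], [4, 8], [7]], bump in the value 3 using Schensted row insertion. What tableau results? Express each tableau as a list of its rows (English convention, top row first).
[[2, 3], [4, 6], [7, 8]]

In row 1, 3 replaces 6 (the leftmost entry greater than 3); 6 is bumped to row 2. In row 2, 6 replaces 8 (the leftmost entry greater than 6); 8 is bumped to row 3. 8 is appended to row 3. The new tableau is [[2, 3], [4, 6], [7, 8]].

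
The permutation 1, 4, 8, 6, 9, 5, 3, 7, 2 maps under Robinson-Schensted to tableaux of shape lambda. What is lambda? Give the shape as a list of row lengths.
Row-insert each entry into an empty tableau.

After inserting 1: P = [[1]].
After inserting 4: P = [[1, 4]].
After inserting 8: P = [[1, 4, 8]].
After inserting 6: P = [[1, 4, 6], [8]].
After inserting 9: P = [[1, 4, 6, 9], [8]].
After inserting 5: P = [[1, 4, 5, 9], [6], [8]].
After inserting 3: P = [[1, 3, 5, 9], [4], [6], [8]].
After inserting 7: P = [[1, 3, 5, 7], [4, 9], [6], [8]].
After inserting 2: P = [[1, 2, 5, 7], [3, 9], [4], [6], [8]].

The final insertion tableau P = [[1, 2, 5, 7], [3, 9], [4], [6], [8]] has shape [4, 2, 1, 1, 1].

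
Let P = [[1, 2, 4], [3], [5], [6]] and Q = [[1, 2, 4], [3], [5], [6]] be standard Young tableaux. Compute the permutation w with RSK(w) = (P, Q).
Reverse the RSK construction: for i from n down to 1, find the cell of Q containing i, remove the entry at that cell from P, and reverse-bump it up through P; the value ejected from row 1 is w(i).

Step i=6: Q has 6 at row 4, column 1; remove 6 from row 4 of P and reverse-bump: 6 enters row 3 and ejects 5; 5 enters row 2 and ejects 3; 3 enters row 1 and ejects 2. So w(6) = 2. P is now [[1, 3, 4], [5], [6]].
Step i=5: Q has 5 at row 3, column 1; remove 6 from row 3 of P and reverse-bump: 6 enters row 2 and ejects 5; 5 enters row 1 and ejects 4. So w(5) = 4. P is now [[1, 3, 5], [6]].
Step i=4: Q has 4 at row 1, column 3; remove that cell from P, ejecting 5. So w(4) = 5. P is now [[1, 3], [6]].
Step i=3: Q has 3 at row 2, column 1; remove 6 from row 2 of P and reverse-bump: 6 enters row 1 and ejects 3. So w(3) = 3. P is now [[1, 6]].
Step i=2: Q has 2 at row 1, column 2; remove that cell from P, ejecting 6. So w(2) = 6. P is now [[1]].
Step i=1: Q has 1 at row 1, column 1; remove that cell from P, ejecting 1. So w(1) = 1. P is now [].

So w = 1 6 3 5 4 2.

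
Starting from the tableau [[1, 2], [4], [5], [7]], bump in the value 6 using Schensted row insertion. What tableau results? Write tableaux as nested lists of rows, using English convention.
[[1, 2, 6], [4], [5], [7]]

6 is larger than every entry of row 1, so it is appended to row 1. The new tableau is [[1, 2, 6], [4], [5], [7]].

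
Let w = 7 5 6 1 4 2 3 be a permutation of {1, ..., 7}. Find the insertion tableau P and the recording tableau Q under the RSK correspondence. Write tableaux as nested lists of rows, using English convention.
P = [[1, 2, 3], [4, 6], [5], [7]], Q = [[1, 3, 7], [2, 5], [4], [6]]

Insert each entry of the permutation into P by Schensted row insertion, recording in Q the position of each new cell.

Insert 7: appended to row 1. P = [[7]].
Insert 5: 5 bumps 7 from row 1; 7 starts row 2. P = [[5], [7]].
Insert 6: appended to row 1. P = [[5, 6], [7]].
Insert 1: 1 bumps 5 from row 1; 5 bumps 7 from row 2; 7 starts row 3. P = [[1, 6], [5], [7]].
Insert 4: 4 bumps 6 from row 1; 6 appends to row 2. P = [[1, 4], [5, 6], [7]].
Insert 2: 2 bumps 4 from row 1; 4 bumps 5 from row 2; 5 bumps 7 from row 3; 7 starts row 4. P = [[1, 2], [4, 6], [5], [7]].
Insert 3: appended to row 1. P = [[1, 2, 3], [4, 6], [5], [7]].

So P = [[1, 2, 3], [4, 6], [5], [7]], Q = [[1, 3, 7], [2, 5], [4], [6]].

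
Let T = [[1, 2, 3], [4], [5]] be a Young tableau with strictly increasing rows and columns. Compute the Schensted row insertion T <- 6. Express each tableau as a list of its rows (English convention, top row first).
6 is larger than every entry of row 1, so it is appended to row 1. The new tableau is [[1, 2, 3, 6], [4], [5]].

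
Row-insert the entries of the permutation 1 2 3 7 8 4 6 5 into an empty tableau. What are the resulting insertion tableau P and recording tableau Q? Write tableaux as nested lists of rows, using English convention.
P = [[1, 2, 3, 4, 5], [6, 8], [7]], Q = [[1, 2, 3, 4, 5], [6, 7], [8]]

Insert each entry of the permutation into P by Schensted row insertion, recording in Q the position of each new cell.

Insert 1: appended to row 1. P = [[1]], Q = [[1]].
Insert 2: appended to row 1. P = [[1, 2]], Q = [[1, 2]].
Insert 3: appended to row 1. P = [[1, 2, 3]], Q = [[1, 2, 3]].
Insert 7: appended to row 1. P = [[1, 2, 3, 7]], Q = [[1, 2, 3, 4]].
Insert 8: appended to row 1. P = [[1, 2, 3, 7, 8]], Q = [[1, 2, 3, 4, 5]].
Insert 4: 4 bumps 7 from row 1; 7 starts row 2. P = [[1, 2, 3, 4, 8], [7]], Q = [[1, 2, 3, 4, 5], [6]].
Insert 6: 6 bumps 8 from row 1; 8 appends to row 2. P = [[1, 2, 3, 4, 6], [7, 8]], Q = [[1, 2, 3, 4, 5], [6, 7]].
Insert 5: 5 bumps 6 from row 1; 6 bumps 7 from row 2; 7 starts row 3. P = [[1, 2, 3, 4, 5], [6, 8], [7]], Q = [[1, 2, 3, 4, 5], [6, 7], [8]].

So P = [[1, 2, 3, 4, 5], [6, 8], [7]], Q = [[1, 2, 3, 4, 5], [6, 7], [8]].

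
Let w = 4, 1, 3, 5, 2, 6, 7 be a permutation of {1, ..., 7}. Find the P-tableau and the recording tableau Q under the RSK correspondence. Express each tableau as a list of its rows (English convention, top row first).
P = [[1, 2, 5, 6, 7], [3], [4]], Q = [[1, 3, 4, 6, 7], [2], [5]]

Insert each entry of the permutation into P by Schensted row insertion, recording in Q the position of each new cell.

Insert 4: appended to row 1. P = [[4]].
Insert 1: 1 bumps 4 from row 1; 4 starts row 2. P = [[1], [4]].
Insert 3: appended to row 1. P = [[1, 3], [4]].
Insert 5: appended to row 1. P = [[1, 3, 5], [4]].
Insert 2: 2 bumps 3 from row 1; 3 bumps 4 from row 2; 4 starts row 3. P = [[1, 2, 5], [3], [4]].
Insert 6: appended to row 1. P = [[1, 2, 5, 6], [3], [4]].
Insert 7: appended to row 1. P = [[1, 2, 5, 6, 7], [3], [4]].

So P = [[1, 2, 5, 6, 7], [3], [4]], Q = [[1, 3, 4, 6, 7], [2], [5]].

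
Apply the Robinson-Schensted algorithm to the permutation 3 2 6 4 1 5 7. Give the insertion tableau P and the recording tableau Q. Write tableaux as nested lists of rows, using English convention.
P = [[1, 4, 5, 7], [2, 6], [3]], Q = [[1, 3, 6, 7], [2, 4], [5]]

Insert each entry of the permutation into P by Schensted row insertion, recording in Q the position of each new cell.

After inserting 3: P = [[3]].
After inserting 2: P = [[2], [3]].
After inserting 6: P = [[2, 6], [3]].
After inserting 4: P = [[2, 4], [3, 6]].
After inserting 1: P = [[1, 4], [2, 6], [3]].
After inserting 5: P = [[1, 4, 5], [2, 6], [3]].
After inserting 7: P = [[1, 4, 5, 7], [2, 6], [3]].

So P = [[1, 4, 5, 7], [2, 6], [3]], Q = [[1, 3, 6, 7], [2, 4], [5]].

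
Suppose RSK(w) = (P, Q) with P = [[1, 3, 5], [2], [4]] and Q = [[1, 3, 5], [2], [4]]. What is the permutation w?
Reverse the RSK construction: for i from n down to 1, find the cell of Q containing i, remove the entry at that cell from P, and reverse-bump it up through P; the value ejected from row 1 is w(i).

Step i=5: Q has 5 at row 1, column 3; remove that cell from P, ejecting 5. So w(5) = 5. P is now [[1, 3], [2], [4]].
Step i=4: Q has 4 at row 3, column 1; remove 4 from row 3 of P and reverse-bump: 4 enters row 2 and ejects 2; 2 enters row 1 and ejects 1. So w(4) = 1. P is now [[2, 3], [4]].
Step i=3: Q has 3 at row 1, column 2; remove that cell from P, ejecting 3. So w(3) = 3. P is now [[2], [4]].
Step i=2: Q has 2 at row 2, column 1; remove 4 from row 2 of P and reverse-bump: 4 enters row 1 and ejects 2. So w(2) = 2. P is now [[4]].
Step i=1: Q has 1 at row 1, column 1; remove that cell from P, ejecting 4. So w(1) = 4. P is now [].

So w = 4 2 3 1 5.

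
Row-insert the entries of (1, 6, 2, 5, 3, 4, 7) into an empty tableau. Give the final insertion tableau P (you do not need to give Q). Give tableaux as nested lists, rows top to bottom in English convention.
Insert 1: appended to row 1. P = [[1]].
Insert 6: appended to row 1. P = [[1, 6]].
Insert 2: 2 bumps 6 from row 1; 6 starts row 2. P = [[1, 2], [6]].
Insert 5: appended to row 1. P = [[1, 2, 5], [6]].
Insert 3: 3 bumps 5 from row 1; 5 bumps 6 from row 2; 6 starts row 3. P = [[1, 2, 3], [5], [6]].
Insert 4: appended to row 1. P = [[1, 2, 3, 4], [5], [6]].
Insert 7: appended to row 1. P = [[1, 2, 3, 4, 7], [5], [6]].

So P = [[1, 2, 3, 4, 7], [5], [6]].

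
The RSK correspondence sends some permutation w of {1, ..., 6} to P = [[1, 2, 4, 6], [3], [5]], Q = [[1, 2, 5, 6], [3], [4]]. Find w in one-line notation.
Reverse the RSK construction: for i from n down to 1, find the cell of Q containing i, remove the entry at that cell from P, and reverse-bump it up through P; the value ejected from row 1 is w(i).

Step i=6: Q has 6 at row 1, column 4; remove that cell from P, ejecting 6. So w(6) = 6. P is now [[1, 2, 4], [3], [5]].
Step i=5: Q has 5 at row 1, column 3; remove that cell from P, ejecting 4. So w(5) = 4. P is now [[1, 2], [3], [5]].
Step i=4: Q has 4 at row 3, column 1; remove 5 from row 3 of P and reverse-bump: 5 enters row 2 and ejects 3; 3 enters row 1 and ejects 2. So w(4) = 2. P is now [[1, 3], [5]].
Step i=3: Q has 3 at row 2, column 1; remove 5 from row 2 of P and reverse-bump: 5 enters row 1 and ejects 3. So w(3) = 3. P is now [[1, 5]].
Step i=2: Q has 2 at row 1, column 2; remove that cell from P, ejecting 5. So w(2) = 5. P is now [[1]].
Step i=1: Q has 1 at row 1, column 1; remove that cell from P, ejecting 1. So w(1) = 1. P is now [].

So w = 1 5 3 2 4 6.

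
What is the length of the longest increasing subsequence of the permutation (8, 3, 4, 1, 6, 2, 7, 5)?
4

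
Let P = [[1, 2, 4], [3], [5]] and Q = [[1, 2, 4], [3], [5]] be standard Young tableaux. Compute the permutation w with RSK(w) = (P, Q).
1 5 3 4 2

Reverse the RSK construction: for i from n down to 1, find the cell of Q containing i, remove the entry at that cell from P, and reverse-bump it up through P; the value ejected from row 1 is w(i).

Step i=5: Q has 5 at row 3, column 1; remove 5 from row 3 of P and reverse-bump: 5 enters row 2 and ejects 3; 3 enters row 1 and ejects 2. So w(5) = 2. P is now [[1, 3, 4], [5]].
Step i=4: Q has 4 at row 1, column 3; remove that cell from P, ejecting 4. So w(4) = 4. P is now [[1, 3], [5]].
Step i=3: Q has 3 at row 2, column 1; remove 5 from row 2 of P and reverse-bump: 5 enters row 1 and ejects 3. So w(3) = 3. P is now [[1, 5]].
Step i=2: Q has 2 at row 1, column 2; remove that cell from P, ejecting 5. So w(2) = 5. P is now [[1]].
Step i=1: Q has 1 at row 1, column 1; remove that cell from P, ejecting 1. So w(1) = 1. P is now [].

So w = 1 5 3 4 2.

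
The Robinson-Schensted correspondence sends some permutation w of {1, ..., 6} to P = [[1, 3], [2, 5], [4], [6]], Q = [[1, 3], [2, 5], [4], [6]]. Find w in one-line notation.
Reverse the RSK construction: for i from n down to 1, find the cell of Q containing i, remove the entry at that cell from P, and reverse-bump it up through P; the value ejected from row 1 is w(i).

Step i=6: Q has 6 at row 4, column 1; remove 6 from row 4 of P and reverse-bump: 6 enters row 3 and ejects 4; 4 enters row 2 and ejects 2; 2 enters row 1 and ejects 1. So w(6) = 1. P is now [[2, 3], [4, 5], [6]].
Step i=5: Q has 5 at row 2, column 2; remove 5 from row 2 of P and reverse-bump: 5 enters row 1 and ejects 3. So w(5) = 3. P is now [[2, 5], [4], [6]].
Step i=4: Q has 4 at row 3, column 1; remove 6 from row 3 of P and reverse-bump: 6 enters row 2 and ejects 4; 4 enters row 1 and ejects 2. So w(4) = 2. P is now [[4, 5], [6]].
Step i=3: Q has 3 at row 1, column 2; remove that cell from P, ejecting 5. So w(3) = 5. P is now [[4], [6]].
Step i=2: Q has 2 at row 2, column 1; remove 6 from row 2 of P and reverse-bump: 6 enters row 1 and ejects 4. So w(2) = 4. P is now [[6]].
Step i=1: Q has 1 at row 1, column 1; remove that cell from P, ejecting 6. So w(1) = 6. P is now [].

So w = 6 4 5 2 3 1.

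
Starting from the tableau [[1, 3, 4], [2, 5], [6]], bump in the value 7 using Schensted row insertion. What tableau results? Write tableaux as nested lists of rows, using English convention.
[[1, 3, 4, 7], [2, 5], [6]]

7 is larger than every entry of row 1, so it is appended to row 1. The new tableau is [[1, 3, 4, 7], [2, 5], [6]].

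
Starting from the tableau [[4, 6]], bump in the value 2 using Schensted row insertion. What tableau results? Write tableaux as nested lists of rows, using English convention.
[[2, 6], [4]]

In row 1, 2 replaces 4 (the leftmost entry greater than 2); 4 is bumped to row 2. 4 starts a new row 2. The new tableau is [[2, 6], [4]].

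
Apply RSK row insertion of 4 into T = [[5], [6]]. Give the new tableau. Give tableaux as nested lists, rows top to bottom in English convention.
[[4], [5], [6]]

In row 1, 4 replaces 5 (the leftmost entry greater than 4); 5 is bumped to row 2. In row 2, 5 replaces 6 (the leftmost entry greater than 5); 6 is bumped to row 3. 6 starts a new row 3. The new tableau is [[4], [5], [6]].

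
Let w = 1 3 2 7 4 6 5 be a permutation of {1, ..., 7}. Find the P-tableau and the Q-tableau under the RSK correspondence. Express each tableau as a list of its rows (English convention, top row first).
Insert each entry of the permutation into P by Schensted row insertion, recording in Q the position of each new cell.

Insert 1: appended to row 1. P = [[1]].
Insert 3: appended to row 1. P = [[1, 3]].
Insert 2: 2 bumps 3 from row 1; 3 starts row 2. P = [[1, 2], [3]].
Insert 7: appended to row 1. P = [[1, 2, 7], [3]].
Insert 4: 4 bumps 7 from row 1; 7 appends to row 2. P = [[1, 2, 4], [3, 7]].
Insert 6: appended to row 1. P = [[1, 2, 4, 6], [3, 7]].
Insert 5: 5 bumps 6 from row 1; 6 bumps 7 from row 2; 7 starts row 3. P = [[1, 2, 4, 5], [3, 6], [7]].

So P = [[1, 2, 4, 5], [3, 6], [7]], Q = [[1, 2, 4, 6], [3, 5], [7]].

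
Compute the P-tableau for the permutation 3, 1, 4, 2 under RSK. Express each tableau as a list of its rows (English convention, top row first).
P = [[1, 2], [3, 4]]

Insert 3: appended to row 1. P = [[3]].
Insert 1: 1 bumps 3 from row 1; 3 starts row 2. P = [[1], [3]].
Insert 4: appended to row 1. P = [[1, 4], [3]].
Insert 2: 2 bumps 4 from row 1; 4 appends to row 2. P = [[1, 2], [3, 4]].

So P = [[1, 2], [3, 4]].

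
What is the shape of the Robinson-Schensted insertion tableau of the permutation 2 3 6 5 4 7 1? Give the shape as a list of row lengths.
Row-insert each entry into an empty tableau.

After inserting 2: P = [[2]].
After inserting 3: P = [[2, 3]].
After inserting 6: P = [[2, 3, 6]].
After inserting 5: P = [[2, 3, 5], [6]].
After inserting 4: P = [[2, 3, 4], [5], [6]].
After inserting 7: P = [[2, 3, 4, 7], [5], [6]].
After inserting 1: P = [[1, 3, 4, 7], [2], [5], [6]].

The final insertion tableau P = [[1, 3, 4, 7], [2], [5], [6]] has shape [4, 1, 1, 1].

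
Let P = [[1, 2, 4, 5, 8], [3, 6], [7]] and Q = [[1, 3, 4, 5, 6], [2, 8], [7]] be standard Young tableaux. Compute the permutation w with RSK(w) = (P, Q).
Reverse RSK: for i = n, n-1, ..., 1, locate i in Q, remove the corresponding corner cell from P, and reverse-bump its entry up through P; the value ejected from row 1 is w(i).

So w = 7 1 3 4 6 8 2 5.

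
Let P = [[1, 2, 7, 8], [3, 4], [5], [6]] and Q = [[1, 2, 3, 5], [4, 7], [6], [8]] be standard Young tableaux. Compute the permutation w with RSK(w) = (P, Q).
Reverse the RSK construction: for i from n down to 1, find the cell of Q containing i, remove the entry at that cell from P, and reverse-bump it up through P; the value ejected from row 1 is w(i).

Step i=8: Q has 8 at row 4, column 1; remove 6 from row 4 of P and reverse-bump: 6 enters row 3 and ejects 5; 5 enters row 2 and ejects 4; 4 enters row 1 and ejects 2. So w(8) = 2. P is now [[1, 4, 7, 8], [3, 5], [6]].
Step i=7: Q has 7 at row 2, column 2; remove 5 from row 2 of P and reverse-bump: 5 enters row 1 and ejects 4. So w(7) = 4. P is now [[1, 5, 7, 8], [3], [6]].
Step i=6: Q has 6 at row 3, column 1; remove 6 from row 3 of P and reverse-bump: 6 enters row 2 and ejects 3; 3 enters row 1 and ejects 1. So w(6) = 1. P is now [[3, 5, 7, 8], [6]].
Step i=5: Q has 5 at row 1, column 4; remove that cell from P, ejecting 8. So w(5) = 8. P is now [[3, 5, 7], [6]].
Step i=4: Q has 4 at row 2, column 1; remove 6 from row 2 of P and reverse-bump: 6 enters row 1 and ejects 5. So w(4) = 5. P is now [[3, 6, 7]].
Step i=3: Q has 3 at row 1, column 3; remove that cell from P, ejecting 7. So w(3) = 7. P is now [[3, 6]].
Step i=2: Q has 2 at row 1, column 2; remove that cell from P, ejecting 6. So w(2) = 6. P is now [[3]].
Step i=1: Q has 1 at row 1, column 1; remove that cell from P, ejecting 3. So w(1) = 3. P is now [].

So w = 3 6 7 5 8 1 4 2.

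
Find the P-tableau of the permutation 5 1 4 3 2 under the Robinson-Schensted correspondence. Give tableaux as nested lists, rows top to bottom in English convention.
Insert 5: appended to row 1. P = [[5]].
Insert 1: 1 bumps 5 from row 1; 5 starts row 2. P = [[1], [5]].
Insert 4: appended to row 1. P = [[1, 4], [5]].
Insert 3: 3 bumps 4 from row 1; 4 bumps 5 from row 2; 5 starts row 3. P = [[1, 3], [4], [5]].
Insert 2: 2 bumps 3 from row 1; 3 bumps 4 from row 2; 4 bumps 5 from row 3; 5 starts row 4. P = [[1, 2], [3], [4], [5]].

So P = [[1, 2], [3], [4], [5]].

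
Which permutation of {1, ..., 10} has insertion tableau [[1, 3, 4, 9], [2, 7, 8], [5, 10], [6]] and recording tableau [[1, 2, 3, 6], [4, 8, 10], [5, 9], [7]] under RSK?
6 7 8 5 2 10 1 9 3 4

Reverse the RSK construction: for i from n down to 1, find the cell of Q containing i, remove the entry at that cell from P, and reverse-bump it up through P; the value ejected from row 1 is w(i).

Step i=10: Q has 10 at row 2, column 3; remove 8 from row 2 of P and reverse-bump: 8 enters row 1 and ejects 4. So w(10) = 4. P is now [[1, 3, 8, 9], [2, 7], [5, 10], [6]].
Step i=9: Q has 9 at row 3, column 2; remove 10 from row 3 of P and reverse-bump: 10 enters row 2 and ejects 7; 7 enters row 1 and ejects 3. So w(9) = 3. P is now [[1, 7, 8, 9], [2, 10], [5], [6]].
Step i=8: Q has 8 at row 2, column 2; remove 10 from row 2 of P and reverse-bump: 10 enters row 1 and ejects 9. So w(8) = 9. P is now [[1, 7, 8, 10], [2], [5], [6]].
Step i=7: Q has 7 at row 4, column 1; remove 6 from row 4 of P and reverse-bump: 6 enters row 3 and ejects 5; 5 enters row 2 and ejects 2; 2 enters row 1 and ejects 1. So w(7) = 1. P is now [[2, 7, 8, 10], [5], [6]].
Step i=6: Q has 6 at row 1, column 4; remove that cell from P, ejecting 10. So w(6) = 10. P is now [[2, 7, 8], [5], [6]].
Step i=5: Q has 5 at row 3, column 1; remove 6 from row 3 of P and reverse-bump: 6 enters row 2 and ejects 5; 5 enters row 1 and ejects 2. So w(5) = 2. P is now [[5, 7, 8], [6]].
Step i=4: Q has 4 at row 2, column 1; remove 6 from row 2 of P and reverse-bump: 6 enters row 1 and ejects 5. So w(4) = 5. P is now [[6, 7, 8]].
Step i=3: Q has 3 at row 1, column 3; remove that cell from P, ejecting 8. So w(3) = 8. P is now [[6, 7]].
Step i=2: Q has 2 at row 1, column 2; remove that cell from P, ejecting 7. So w(2) = 7. P is now [[6]].
Step i=1: Q has 1 at row 1, column 1; remove that cell from P, ejecting 6. So w(1) = 6. P is now [].

So w = 6 7 8 5 2 10 1 9 3 4.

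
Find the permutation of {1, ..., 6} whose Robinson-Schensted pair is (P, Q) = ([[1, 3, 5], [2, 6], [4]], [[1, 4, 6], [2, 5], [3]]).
Reverse the RSK construction: for i from n down to 1, find the cell of Q containing i, remove the entry at that cell from P, and reverse-bump it up through P; the value ejected from row 1 is w(i).

Step i=6: Q has 6 at row 1, column 3; remove that cell from P, ejecting 5. So w(6) = 5. P is now [[1, 3], [2, 6], [4]].
Step i=5: Q has 5 at row 2, column 2; remove 6 from row 2 of P and reverse-bump: 6 enters row 1 and ejects 3. So w(5) = 3. P is now [[1, 6], [2], [4]].
Step i=4: Q has 4 at row 1, column 2; remove that cell from P, ejecting 6. So w(4) = 6. P is now [[1], [2], [4]].
Step i=3: Q has 3 at row 3, column 1; remove 4 from row 3 of P and reverse-bump: 4 enters row 2 and ejects 2; 2 enters row 1 and ejects 1. So w(3) = 1. P is now [[2], [4]].
Step i=2: Q has 2 at row 2, column 1; remove 4 from row 2 of P and reverse-bump: 4 enters row 1 and ejects 2. So w(2) = 2. P is now [[4]].
Step i=1: Q has 1 at row 1, column 1; remove that cell from P, ejecting 4. So w(1) = 4. P is now [].

So w = 4 2 1 6 3 5.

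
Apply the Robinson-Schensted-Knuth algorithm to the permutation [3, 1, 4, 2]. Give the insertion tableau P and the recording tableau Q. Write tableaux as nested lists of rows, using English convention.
P = [[1, 2], [3, 4]], Q = [[1, 3], [2, 4]]

Insert each entry of the permutation into P by Schensted row insertion, recording in Q the position of each new cell.

Insert 3: appended to row 1. P = [[3]].
Insert 1: 1 bumps 3 from row 1; 3 starts row 2. P = [[1], [3]].
Insert 4: appended to row 1. P = [[1, 4], [3]].
Insert 2: 2 bumps 4 from row 1; 4 appends to row 2. P = [[1, 2], [3, 4]].

So P = [[1, 2], [3, 4]], Q = [[1, 3], [2, 4]].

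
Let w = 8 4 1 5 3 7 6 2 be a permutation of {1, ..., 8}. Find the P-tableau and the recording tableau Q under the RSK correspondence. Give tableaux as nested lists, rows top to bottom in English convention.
Insert each entry of the permutation into P by Schensted row insertion, recording in Q the position of each new cell.

Insert 8: appended to row 1. P = [[8]].
Insert 4: 4 bumps 8 from row 1; 8 starts row 2. P = [[4], [8]].
Insert 1: 1 bumps 4 from row 1; 4 bumps 8 from row 2; 8 starts row 3. P = [[1], [4], [8]].
Insert 5: appended to row 1. P = [[1, 5], [4], [8]].
Insert 3: 3 bumps 5 from row 1; 5 appends to row 2. P = [[1, 3], [4, 5], [8]].
Insert 7: appended to row 1. P = [[1, 3, 7], [4, 5], [8]].
Insert 6: 6 bumps 7 from row 1; 7 appends to row 2. P = [[1, 3, 6], [4, 5, 7], [8]].
Insert 2: 2 bumps 3 from row 1; 3 bumps 4 from row 2; 4 bumps 8 from row 3; 8 starts row 4. P = [[1, 2, 6], [3, 5, 7], [4], [8]].

So P = [[1, 2, 6], [3, 5, 7], [4], [8]], Q = [[1, 4, 6], [2, 5, 7], [3], [8]].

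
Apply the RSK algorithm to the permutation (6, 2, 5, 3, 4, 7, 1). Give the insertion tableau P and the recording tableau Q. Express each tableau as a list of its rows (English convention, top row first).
P = [[1, 3, 4, 7], [2], [5], [6]], Q = [[1, 3, 5, 6], [2], [4], [7]]

Insert each entry of the permutation into P by Schensted row insertion, recording in Q the position of each new cell.

Insert 6: appended to row 1. P = [[6]].
Insert 2: 2 bumps 6 from row 1; 6 starts row 2. P = [[2], [6]].
Insert 5: appended to row 1. P = [[2, 5], [6]].
Insert 3: 3 bumps 5 from row 1; 5 bumps 6 from row 2; 6 starts row 3. P = [[2, 3], [5], [6]].
Insert 4: appended to row 1. P = [[2, 3, 4], [5], [6]].
Insert 7: appended to row 1. P = [[2, 3, 4, 7], [5], [6]].
Insert 1: 1 bumps 2 from row 1; 2 bumps 5 from row 2; 5 bumps 6 from row 3; 6 starts row 4. P = [[1, 3, 4, 7], [2], [5], [6]].

So P = [[1, 3, 4, 7], [2], [5], [6]], Q = [[1, 3, 5, 6], [2], [4], [7]].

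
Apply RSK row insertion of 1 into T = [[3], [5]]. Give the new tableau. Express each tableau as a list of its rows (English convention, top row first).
In row 1, 1 replaces 3 (the leftmost entry greater than 1); 3 is bumped to row 2. In row 2, 3 replaces 5 (the leftmost entry greater than 3); 5 is bumped to row 3. 5 starts a new row 3. The new tableau is [[1], [3], [5]].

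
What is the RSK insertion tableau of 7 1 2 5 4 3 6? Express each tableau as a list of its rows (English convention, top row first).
P = [[1, 2, 3, 6], [4], [5], [7]]

After inserting 7: P = [[7]].
After inserting 1: P = [[1], [7]].
After inserting 2: P = [[1, 2], [7]].
After inserting 5: P = [[1, 2, 5], [7]].
After inserting 4: P = [[1, 2, 4], [5], [7]].
After inserting 3: P = [[1, 2, 3], [4], [5], [7]].
After inserting 6: P = [[1, 2, 3, 6], [4], [5], [7]].

So P = [[1, 2, 3, 6], [4], [5], [7]].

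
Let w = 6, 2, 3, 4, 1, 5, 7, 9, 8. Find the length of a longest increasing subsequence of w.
6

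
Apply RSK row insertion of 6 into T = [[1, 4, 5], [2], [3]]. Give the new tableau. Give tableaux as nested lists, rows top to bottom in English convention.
6 is larger than every entry of row 1, so it is appended to row 1. The new tableau is [[1, 4, 5, 6], [2], [3]].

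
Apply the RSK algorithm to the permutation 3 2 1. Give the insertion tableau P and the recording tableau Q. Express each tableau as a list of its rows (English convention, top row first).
P = [[1], [2], [3]], Q = [[1], [2], [3]]

Insert each entry of the permutation into P by Schensted row insertion, recording in Q the position of each new cell.

Insert 3: appended to row 1. P = [[3]].
Insert 2: 2 bumps 3 from row 1; 3 starts row 2. P = [[2], [3]].
Insert 1: 1 bumps 2 from row 1; 2 bumps 3 from row 2; 3 starts row 3. P = [[1], [2], [3]].

So P = [[1], [2], [3]], Q = [[1], [2], [3]].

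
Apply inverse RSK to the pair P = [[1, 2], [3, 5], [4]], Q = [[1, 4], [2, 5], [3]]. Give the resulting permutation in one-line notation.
Reverse the RSK construction: for i from n down to 1, find the cell of Q containing i, remove the entry at that cell from P, and reverse-bump it up through P; the value ejected from row 1 is w(i).

Step i=5: Q has 5 at row 2, column 2; remove 5 from row 2 of P and reverse-bump: 5 enters row 1 and ejects 2. So w(5) = 2. P is now [[1, 5], [3], [4]].
Step i=4: Q has 4 at row 1, column 2; remove that cell from P, ejecting 5. So w(4) = 5. P is now [[1], [3], [4]].
Step i=3: Q has 3 at row 3, column 1; remove 4 from row 3 of P and reverse-bump: 4 enters row 2 and ejects 3; 3 enters row 1 and ejects 1. So w(3) = 1. P is now [[3], [4]].
Step i=2: Q has 2 at row 2, column 1; remove 4 from row 2 of P and reverse-bump: 4 enters row 1 and ejects 3. So w(2) = 3. P is now [[4]].
Step i=1: Q has 1 at row 1, column 1; remove that cell from P, ejecting 4. So w(1) = 4. P is now [].

So w = 4 3 1 5 2.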